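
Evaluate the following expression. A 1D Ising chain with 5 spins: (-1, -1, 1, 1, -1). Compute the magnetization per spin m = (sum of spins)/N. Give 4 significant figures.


Step 1: Count up spins (+1): 2, down spins (-1): 3
Step 2: Total magnetization M = 2 - 3 = -1
Step 3: m = M/N = -1/5 = -0.2

-0.2


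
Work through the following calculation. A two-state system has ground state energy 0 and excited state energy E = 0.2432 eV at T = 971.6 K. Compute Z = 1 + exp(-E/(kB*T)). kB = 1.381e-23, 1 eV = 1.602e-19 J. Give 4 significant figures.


Step 1: Compute beta*E = E*eV/(kB*T) = 0.2432*1.602e-19/(1.381e-23*971.6) = 2.904
Step 2: exp(-beta*E) = exp(-2.904) = 0.05482
Step 3: Z = 1 + 0.05482 = 1.055

1.055


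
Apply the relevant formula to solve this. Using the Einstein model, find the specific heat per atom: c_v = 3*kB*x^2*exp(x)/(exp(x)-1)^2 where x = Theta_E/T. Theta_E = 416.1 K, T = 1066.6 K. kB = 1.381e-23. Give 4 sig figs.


Step 1: x = Theta_E/T = 416.1/1066.6 = 0.3901
Step 2: x^2 = 0.1522
Step 3: exp(x) = 1.477
Step 4: c_v = 3*1.381e-23*0.1522*1.477/(1.477-1)^2 = 4.091e-23

4.091e-23


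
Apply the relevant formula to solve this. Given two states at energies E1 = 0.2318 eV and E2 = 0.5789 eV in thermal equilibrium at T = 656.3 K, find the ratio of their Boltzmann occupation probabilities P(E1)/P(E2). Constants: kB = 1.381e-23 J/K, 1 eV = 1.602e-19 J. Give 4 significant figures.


Step 1: Compute energy difference dE = E1 - E2 = 0.2318 - 0.5789 = -0.3471 eV
Step 2: Convert to Joules: dE_J = -0.3471 * 1.602e-19 = -5.561e-20 J
Step 3: Compute exponent = -dE_J / (kB * T) = -(-5.561e-20) / (1.381e-23 * 656.3) = 6.135
Step 4: P(E1)/P(E2) = exp(6.135) = 461.8

461.8


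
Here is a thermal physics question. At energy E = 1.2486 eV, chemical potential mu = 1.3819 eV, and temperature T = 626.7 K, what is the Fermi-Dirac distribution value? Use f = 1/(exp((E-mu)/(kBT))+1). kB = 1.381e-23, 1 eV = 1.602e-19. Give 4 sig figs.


Step 1: (E - mu) = 1.2486 - 1.3819 = -0.1333 eV
Step 2: Convert: (E-mu)*eV = -2.135e-20 J
Step 3: x = (E-mu)*eV/(kB*T) = -2.467
Step 4: f = 1/(exp(-2.467)+1) = 0.9218

0.9218


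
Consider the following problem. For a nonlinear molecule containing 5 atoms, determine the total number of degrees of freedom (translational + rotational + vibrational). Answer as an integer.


Step 1: Translational DOF = 3
Step 2: Rotational DOF (nonlinear) = 3
Step 3: Vibrational DOF = 3*5 - 6 = 9
Step 4: Total = 3 + 3 + 9 = 15

15


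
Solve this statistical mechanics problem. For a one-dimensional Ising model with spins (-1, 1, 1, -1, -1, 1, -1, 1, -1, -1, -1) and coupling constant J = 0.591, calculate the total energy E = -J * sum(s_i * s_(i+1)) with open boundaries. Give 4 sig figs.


Step 1: Nearest-neighbor products: -1, 1, -1, 1, -1, -1, -1, -1, 1, 1
Step 2: Sum of products = -2
Step 3: E = -0.591 * -2 = 1.182

1.182


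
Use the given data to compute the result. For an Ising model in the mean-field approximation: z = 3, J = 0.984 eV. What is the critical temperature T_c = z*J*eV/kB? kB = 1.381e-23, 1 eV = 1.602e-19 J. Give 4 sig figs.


Step 1: z*J = 3*0.984 = 2.952 eV
Step 2: Convert to Joules: 2.952*1.602e-19 = 4.729e-19 J
Step 3: T_c = 4.729e-19 / 1.381e-23 = 3.424e+04 K

3.424e+04


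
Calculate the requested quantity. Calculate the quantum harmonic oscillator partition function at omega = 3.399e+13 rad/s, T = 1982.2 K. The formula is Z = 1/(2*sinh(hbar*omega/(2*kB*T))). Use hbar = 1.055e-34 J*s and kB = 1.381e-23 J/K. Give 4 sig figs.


Step 1: Compute x = hbar*omega/(kB*T) = 1.055e-34*3.399e+13/(1.381e-23*1982.2) = 0.131
Step 2: x/2 = 0.0655
Step 3: sinh(x/2) = 0.06555
Step 4: Z = 1/(2*0.06555) = 7.628

7.628


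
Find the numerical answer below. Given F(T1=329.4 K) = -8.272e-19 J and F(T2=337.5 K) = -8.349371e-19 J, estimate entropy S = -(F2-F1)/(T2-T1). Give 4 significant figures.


Step 1: dF = F2 - F1 = -8.349371e-19 - (-8.272e-19) = -7.7371e-21 J
Step 2: dT = T2 - T1 = 337.5 - 329.4 = 8.1 K
Step 3: S = -dF/dT = -(-7.7371e-21)/8.1 = 9.552e-22 J/K

9.552e-22


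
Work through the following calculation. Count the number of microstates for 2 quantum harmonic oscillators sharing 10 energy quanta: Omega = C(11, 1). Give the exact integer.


Step 1: Use binomial coefficient C(11, 1)
Step 2: Numerator = 11! / 10!
Step 3: Denominator = 1!
Step 4: Omega = 11

11


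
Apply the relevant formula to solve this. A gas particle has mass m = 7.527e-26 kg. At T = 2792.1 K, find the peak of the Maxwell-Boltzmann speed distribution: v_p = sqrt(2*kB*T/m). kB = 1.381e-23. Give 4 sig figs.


Step 1: Numerator = 2*kB*T = 2*1.381e-23*2792.1 = 7.712e-20
Step 2: Ratio = 7.712e-20 / 7.527e-26 = 1.025e+06
Step 3: v_p = sqrt(1.025e+06) = 1012 m/s

1012


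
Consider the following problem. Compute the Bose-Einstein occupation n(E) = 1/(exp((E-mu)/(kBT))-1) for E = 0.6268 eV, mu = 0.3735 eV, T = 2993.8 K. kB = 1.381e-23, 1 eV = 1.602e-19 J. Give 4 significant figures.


Step 1: (E - mu) = 0.2533 eV
Step 2: x = (E-mu)*eV/(kB*T) = 0.2533*1.602e-19/(1.381e-23*2993.8) = 0.9815
Step 3: exp(x) = 2.668
Step 4: n = 1/(exp(x)-1) = 0.5994

0.5994


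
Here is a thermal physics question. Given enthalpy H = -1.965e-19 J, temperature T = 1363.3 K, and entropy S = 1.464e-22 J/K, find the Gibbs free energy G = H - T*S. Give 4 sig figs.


Step 1: T*S = 1363.3 * 1.464e-22 = 1.996e-19 J
Step 2: G = H - T*S = -1.965e-19 - 1.996e-19
Step 3: G = -3.961e-19 J

-3.961e-19


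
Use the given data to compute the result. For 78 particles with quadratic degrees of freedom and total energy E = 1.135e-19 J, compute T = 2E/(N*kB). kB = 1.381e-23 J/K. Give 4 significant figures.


Step 1: Numerator = 2*E = 2*1.135e-19 = 2.27e-19 J
Step 2: Denominator = N*kB = 78*1.381e-23 = 1.077e-21
Step 3: T = 2.27e-19 / 1.077e-21 = 210.7 K

210.7


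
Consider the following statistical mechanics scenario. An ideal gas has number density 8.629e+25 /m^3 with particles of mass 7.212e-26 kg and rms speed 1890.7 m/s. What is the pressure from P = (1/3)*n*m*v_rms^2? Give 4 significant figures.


Step 1: v_rms^2 = 1890.7^2 = 3.575e+06
Step 2: n*m = 8.629e+25*7.212e-26 = 6.223
Step 3: P = (1/3)*6.223*3.575e+06 = 7.415e+06 Pa

7.415e+06


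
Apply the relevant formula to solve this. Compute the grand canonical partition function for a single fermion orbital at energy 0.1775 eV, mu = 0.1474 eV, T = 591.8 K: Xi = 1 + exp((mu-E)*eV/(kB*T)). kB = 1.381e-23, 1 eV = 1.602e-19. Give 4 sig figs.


Step 1: (mu - E) = 0.1474 - 0.1775 = -0.0301 eV
Step 2: x = (mu-E)*eV/(kB*T) = -0.0301*1.602e-19/(1.381e-23*591.8) = -0.59
Step 3: exp(x) = 0.5543
Step 4: Xi = 1 + 0.5543 = 1.554

1.554


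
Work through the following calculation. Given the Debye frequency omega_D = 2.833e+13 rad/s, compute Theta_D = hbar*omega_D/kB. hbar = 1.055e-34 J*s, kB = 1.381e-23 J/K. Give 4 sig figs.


Step 1: hbar*omega_D = 1.055e-34 * 2.833e+13 = 2.989e-21 J
Step 2: Theta_D = 2.989e-21 / 1.381e-23
Step 3: Theta_D = 216.4 K

216.4


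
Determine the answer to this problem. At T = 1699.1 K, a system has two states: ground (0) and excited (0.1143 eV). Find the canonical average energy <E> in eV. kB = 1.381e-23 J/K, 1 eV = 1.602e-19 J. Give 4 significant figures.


Step 1: beta*E = 0.1143*1.602e-19/(1.381e-23*1699.1) = 0.7804
Step 2: exp(-beta*E) = 0.4582
Step 3: <E> = 0.1143*0.4582/(1+0.4582) = 0.03592 eV

0.03592


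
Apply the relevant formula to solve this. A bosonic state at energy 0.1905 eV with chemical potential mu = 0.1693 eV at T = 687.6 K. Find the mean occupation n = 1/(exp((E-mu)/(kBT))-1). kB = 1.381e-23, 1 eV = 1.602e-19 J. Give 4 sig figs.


Step 1: (E - mu) = 0.0212 eV
Step 2: x = (E-mu)*eV/(kB*T) = 0.0212*1.602e-19/(1.381e-23*687.6) = 0.3577
Step 3: exp(x) = 1.43
Step 4: n = 1/(exp(x)-1) = 2.326

2.326


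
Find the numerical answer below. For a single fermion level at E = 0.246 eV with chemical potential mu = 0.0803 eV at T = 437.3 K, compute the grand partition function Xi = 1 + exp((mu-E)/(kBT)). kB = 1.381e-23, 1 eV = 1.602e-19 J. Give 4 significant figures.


Step 1: (mu - E) = 0.0803 - 0.246 = -0.1657 eV
Step 2: x = (mu-E)*eV/(kB*T) = -0.1657*1.602e-19/(1.381e-23*437.3) = -4.396
Step 3: exp(x) = 0.01233
Step 4: Xi = 1 + 0.01233 = 1.012

1.012


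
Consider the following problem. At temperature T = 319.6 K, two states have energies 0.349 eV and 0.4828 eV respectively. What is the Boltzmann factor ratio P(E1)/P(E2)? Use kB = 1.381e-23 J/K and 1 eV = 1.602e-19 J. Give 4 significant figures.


Step 1: Compute energy difference dE = E1 - E2 = 0.349 - 0.4828 = -0.1338 eV
Step 2: Convert to Joules: dE_J = -0.1338 * 1.602e-19 = -2.143e-20 J
Step 3: Compute exponent = -dE_J / (kB * T) = -(-2.143e-20) / (1.381e-23 * 319.6) = 4.856
Step 4: P(E1)/P(E2) = exp(4.856) = 128.6

128.6


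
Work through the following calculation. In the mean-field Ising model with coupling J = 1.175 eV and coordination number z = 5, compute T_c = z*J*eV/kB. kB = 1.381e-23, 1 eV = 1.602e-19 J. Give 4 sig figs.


Step 1: z*J = 5*1.175 = 5.875 eV
Step 2: Convert to Joules: 5.875*1.602e-19 = 9.412e-19 J
Step 3: T_c = 9.412e-19 / 1.381e-23 = 6.815e+04 K

6.815e+04


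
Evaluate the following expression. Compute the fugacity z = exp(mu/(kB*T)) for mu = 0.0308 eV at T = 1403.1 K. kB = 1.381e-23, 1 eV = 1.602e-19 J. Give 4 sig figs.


Step 1: Convert mu to Joules: 0.0308*1.602e-19 = 4.934e-21 J
Step 2: kB*T = 1.381e-23*1403.1 = 1.938e-20 J
Step 3: mu/(kB*T) = 0.2546
Step 4: z = exp(0.2546) = 1.29

1.29


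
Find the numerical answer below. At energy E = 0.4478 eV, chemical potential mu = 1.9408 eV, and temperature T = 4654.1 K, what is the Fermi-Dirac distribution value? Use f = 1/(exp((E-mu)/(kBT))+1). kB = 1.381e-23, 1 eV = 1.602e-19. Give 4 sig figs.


Step 1: (E - mu) = 0.4478 - 1.9408 = -1.493 eV
Step 2: Convert: (E-mu)*eV = -2.392e-19 J
Step 3: x = (E-mu)*eV/(kB*T) = -3.721
Step 4: f = 1/(exp(-3.721)+1) = 0.9764

0.9764


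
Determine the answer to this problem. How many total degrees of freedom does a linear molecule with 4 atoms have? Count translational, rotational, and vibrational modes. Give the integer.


Step 1: Translational DOF = 3
Step 2: Rotational DOF (linear) = 2
Step 3: Vibrational DOF = 3*4 - 5 = 7
Step 4: Total = 3 + 2 + 7 = 12

12


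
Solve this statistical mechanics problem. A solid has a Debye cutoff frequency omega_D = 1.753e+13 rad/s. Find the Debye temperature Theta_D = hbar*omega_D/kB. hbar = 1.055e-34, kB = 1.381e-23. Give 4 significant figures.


Step 1: hbar*omega_D = 1.055e-34 * 1.753e+13 = 1.849e-21 J
Step 2: Theta_D = 1.849e-21 / 1.381e-23
Step 3: Theta_D = 133.9 K

133.9


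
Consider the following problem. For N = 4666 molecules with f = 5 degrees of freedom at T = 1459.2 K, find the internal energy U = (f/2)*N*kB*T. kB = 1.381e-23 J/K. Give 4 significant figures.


Step 1: f/2 = 5/2 = 2.5
Step 2: N*kB*T = 4666*1.381e-23*1459.2 = 9.403e-17
Step 3: U = 2.5 * 9.403e-17 = 2.351e-16 J

2.351e-16


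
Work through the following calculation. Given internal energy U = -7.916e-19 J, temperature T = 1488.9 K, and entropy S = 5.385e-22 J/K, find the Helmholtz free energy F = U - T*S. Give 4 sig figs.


Step 1: T*S = 1488.9 * 5.385e-22 = 8.018e-19 J
Step 2: F = U - T*S = -7.916e-19 - 8.018e-19
Step 3: F = -1.593e-18 J

-1.593e-18


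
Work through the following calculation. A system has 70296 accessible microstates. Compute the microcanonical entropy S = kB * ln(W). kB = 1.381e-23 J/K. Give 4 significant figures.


Step 1: ln(W) = ln(70296) = 11.16
Step 2: S = kB * ln(W) = 1.381e-23 * 11.16
Step 3: S = 1.541e-22 J/K

1.541e-22


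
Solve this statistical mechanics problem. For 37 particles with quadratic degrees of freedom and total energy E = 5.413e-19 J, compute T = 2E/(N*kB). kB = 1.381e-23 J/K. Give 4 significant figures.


Step 1: Numerator = 2*E = 2*5.413e-19 = 1.083e-18 J
Step 2: Denominator = N*kB = 37*1.381e-23 = 5.11e-22
Step 3: T = 1.083e-18 / 5.11e-22 = 2119 K

2119


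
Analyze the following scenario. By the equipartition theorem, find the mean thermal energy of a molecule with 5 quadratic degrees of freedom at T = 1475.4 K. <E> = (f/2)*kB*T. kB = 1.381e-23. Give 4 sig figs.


Step 1: f/2 = 5/2 = 2.5
Step 2: kB*T = 1.381e-23 * 1475.4 = 2.038e-20
Step 3: <E> = 2.5 * 2.038e-20 = 5.094e-20 J

5.094e-20


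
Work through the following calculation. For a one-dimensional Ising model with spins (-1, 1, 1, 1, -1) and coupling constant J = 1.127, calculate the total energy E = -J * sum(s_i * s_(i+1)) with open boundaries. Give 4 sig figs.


Step 1: Nearest-neighbor products: -1, 1, 1, -1
Step 2: Sum of products = 0
Step 3: E = -1.127 * 0 = 0

0


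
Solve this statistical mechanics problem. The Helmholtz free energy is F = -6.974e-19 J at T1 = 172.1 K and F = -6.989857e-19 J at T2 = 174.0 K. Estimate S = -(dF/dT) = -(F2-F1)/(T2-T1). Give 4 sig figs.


Step 1: dF = F2 - F1 = -6.989857e-19 - (-6.974e-19) = -1.5857e-21 J
Step 2: dT = T2 - T1 = 174.0 - 172.1 = 1.9 K
Step 3: S = -dF/dT = -(-1.5857e-21)/1.9 = 8.346e-22 J/K

8.346e-22


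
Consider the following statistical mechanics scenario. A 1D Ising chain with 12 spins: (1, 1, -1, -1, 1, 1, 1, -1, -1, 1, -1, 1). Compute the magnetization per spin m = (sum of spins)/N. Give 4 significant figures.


Step 1: Count up spins (+1): 7, down spins (-1): 5
Step 2: Total magnetization M = 7 - 5 = 2
Step 3: m = M/N = 2/12 = 0.1667

0.1667


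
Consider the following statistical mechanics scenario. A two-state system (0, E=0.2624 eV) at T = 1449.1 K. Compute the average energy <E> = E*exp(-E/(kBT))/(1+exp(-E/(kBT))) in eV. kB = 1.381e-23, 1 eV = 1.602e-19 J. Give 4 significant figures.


Step 1: beta*E = 0.2624*1.602e-19/(1.381e-23*1449.1) = 2.101
Step 2: exp(-beta*E) = 0.1224
Step 3: <E> = 0.2624*0.1224/(1+0.1224) = 0.02861 eV

0.02861


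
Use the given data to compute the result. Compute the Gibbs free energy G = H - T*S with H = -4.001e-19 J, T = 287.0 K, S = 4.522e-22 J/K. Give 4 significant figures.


Step 1: T*S = 287.0 * 4.522e-22 = 1.298e-19 J
Step 2: G = H - T*S = -4.001e-19 - 1.298e-19
Step 3: G = -5.299e-19 J

-5.299e-19


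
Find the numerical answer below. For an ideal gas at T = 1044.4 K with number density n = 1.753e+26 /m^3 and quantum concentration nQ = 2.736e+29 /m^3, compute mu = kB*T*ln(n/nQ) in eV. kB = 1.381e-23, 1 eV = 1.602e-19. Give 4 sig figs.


Step 1: n/nQ = 1.753e+26/2.736e+29 = 0.0006407
Step 2: ln(n/nQ) = -7.353
Step 3: mu = kB*T*ln(n/nQ) = 1.442e-20*-7.353 = -1.061e-19 J
Step 4: Convert to eV: -1.061e-19/1.602e-19 = -0.662 eV

-0.662


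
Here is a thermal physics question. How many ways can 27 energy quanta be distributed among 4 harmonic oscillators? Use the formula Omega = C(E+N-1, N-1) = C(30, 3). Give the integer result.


Step 1: Use binomial coefficient C(30, 3)
Step 2: Numerator = 30! / 27!
Step 3: Denominator = 3!
Step 4: Omega = 4060

4060


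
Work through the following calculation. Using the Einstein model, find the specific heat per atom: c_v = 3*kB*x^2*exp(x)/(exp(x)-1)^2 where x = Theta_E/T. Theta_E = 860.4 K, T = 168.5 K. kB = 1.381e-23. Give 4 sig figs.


Step 1: x = Theta_E/T = 860.4/168.5 = 5.106
Step 2: x^2 = 26.07
Step 3: exp(x) = 165
Step 4: c_v = 3*1.381e-23*26.07*165/(165-1)^2 = 6.625e-24

6.625e-24


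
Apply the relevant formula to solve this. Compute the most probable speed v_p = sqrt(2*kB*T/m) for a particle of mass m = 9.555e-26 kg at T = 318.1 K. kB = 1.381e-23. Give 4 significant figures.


Step 1: Numerator = 2*kB*T = 2*1.381e-23*318.1 = 8.786e-21
Step 2: Ratio = 8.786e-21 / 9.555e-26 = 9.195e+04
Step 3: v_p = sqrt(9.195e+04) = 303.2 m/s

303.2


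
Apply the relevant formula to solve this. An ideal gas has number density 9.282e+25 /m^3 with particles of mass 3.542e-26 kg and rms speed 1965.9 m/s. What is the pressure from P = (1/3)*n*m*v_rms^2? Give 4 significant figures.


Step 1: v_rms^2 = 1965.9^2 = 3.865e+06
Step 2: n*m = 9.282e+25*3.542e-26 = 3.288
Step 3: P = (1/3)*3.288*3.865e+06 = 4.235e+06 Pa

4.235e+06


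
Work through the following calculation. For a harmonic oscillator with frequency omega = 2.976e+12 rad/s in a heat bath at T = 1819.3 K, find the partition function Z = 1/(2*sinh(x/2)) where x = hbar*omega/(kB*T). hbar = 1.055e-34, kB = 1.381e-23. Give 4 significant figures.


Step 1: Compute x = hbar*omega/(kB*T) = 1.055e-34*2.976e+12/(1.381e-23*1819.3) = 0.0125
Step 2: x/2 = 0.006248
Step 3: sinh(x/2) = 0.006248
Step 4: Z = 1/(2*0.006248) = 80.02

80.02


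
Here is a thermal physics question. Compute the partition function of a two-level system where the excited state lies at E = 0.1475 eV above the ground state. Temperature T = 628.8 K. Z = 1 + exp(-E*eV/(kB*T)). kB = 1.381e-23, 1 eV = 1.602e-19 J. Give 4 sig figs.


Step 1: Compute beta*E = E*eV/(kB*T) = 0.1475*1.602e-19/(1.381e-23*628.8) = 2.721
Step 2: exp(-beta*E) = exp(-2.721) = 0.0658
Step 3: Z = 1 + 0.0658 = 1.066

1.066


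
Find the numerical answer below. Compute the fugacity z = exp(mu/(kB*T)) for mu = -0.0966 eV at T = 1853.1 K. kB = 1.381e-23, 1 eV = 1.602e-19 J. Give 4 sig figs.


Step 1: Convert mu to Joules: -0.0966*1.602e-19 = -1.548e-20 J
Step 2: kB*T = 1.381e-23*1853.1 = 2.559e-20 J
Step 3: mu/(kB*T) = -0.6047
Step 4: z = exp(-0.6047) = 0.5462

0.5462


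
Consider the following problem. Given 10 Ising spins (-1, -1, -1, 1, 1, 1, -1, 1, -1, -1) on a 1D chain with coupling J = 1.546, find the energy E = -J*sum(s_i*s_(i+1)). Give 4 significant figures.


Step 1: Nearest-neighbor products: 1, 1, -1, 1, 1, -1, -1, -1, 1
Step 2: Sum of products = 1
Step 3: E = -1.546 * 1 = -1.546

-1.546


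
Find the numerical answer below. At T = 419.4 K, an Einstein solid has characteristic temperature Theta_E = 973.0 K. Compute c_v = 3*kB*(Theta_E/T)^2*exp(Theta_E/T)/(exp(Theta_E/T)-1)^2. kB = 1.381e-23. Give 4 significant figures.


Step 1: x = Theta_E/T = 973.0/419.4 = 2.32
Step 2: x^2 = 5.382
Step 3: exp(x) = 10.18
Step 4: c_v = 3*1.381e-23*5.382*10.18/(10.18-1)^2 = 2.695e-23

2.695e-23


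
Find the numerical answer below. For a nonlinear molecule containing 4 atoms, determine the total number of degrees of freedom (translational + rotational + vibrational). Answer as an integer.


Step 1: Translational DOF = 3
Step 2: Rotational DOF (nonlinear) = 3
Step 3: Vibrational DOF = 3*4 - 6 = 6
Step 4: Total = 3 + 3 + 6 = 12

12


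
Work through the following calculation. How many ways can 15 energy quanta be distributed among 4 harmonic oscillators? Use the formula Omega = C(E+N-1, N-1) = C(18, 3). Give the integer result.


Step 1: Use binomial coefficient C(18, 3)
Step 2: Numerator = 18! / 15!
Step 3: Denominator = 3!
Step 4: Omega = 816

816


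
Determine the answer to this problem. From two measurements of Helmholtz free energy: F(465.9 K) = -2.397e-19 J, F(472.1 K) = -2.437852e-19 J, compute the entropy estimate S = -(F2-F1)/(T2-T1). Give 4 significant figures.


Step 1: dF = F2 - F1 = -2.437852e-19 - (-2.397e-19) = -4.0852e-21 J
Step 2: dT = T2 - T1 = 472.1 - 465.9 = 6.2 K
Step 3: S = -dF/dT = -(-4.0852e-21)/6.2 = 6.589e-22 J/K

6.589e-22


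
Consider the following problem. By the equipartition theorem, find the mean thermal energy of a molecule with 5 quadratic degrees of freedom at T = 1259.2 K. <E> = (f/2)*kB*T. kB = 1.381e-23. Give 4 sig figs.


Step 1: f/2 = 5/2 = 2.5
Step 2: kB*T = 1.381e-23 * 1259.2 = 1.739e-20
Step 3: <E> = 2.5 * 1.739e-20 = 4.347e-20 J

4.347e-20


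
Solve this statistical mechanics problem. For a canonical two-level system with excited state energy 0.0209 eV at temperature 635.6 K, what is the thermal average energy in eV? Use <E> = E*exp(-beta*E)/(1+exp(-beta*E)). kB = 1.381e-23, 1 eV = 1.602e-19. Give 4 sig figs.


Step 1: beta*E = 0.0209*1.602e-19/(1.381e-23*635.6) = 0.3814
Step 2: exp(-beta*E) = 0.6829
Step 3: <E> = 0.0209*0.6829/(1+0.6829) = 0.008481 eV

0.008481


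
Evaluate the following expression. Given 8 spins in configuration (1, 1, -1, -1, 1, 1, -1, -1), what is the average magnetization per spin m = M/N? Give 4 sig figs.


Step 1: Count up spins (+1): 4, down spins (-1): 4
Step 2: Total magnetization M = 4 - 4 = 0
Step 3: m = M/N = 0/8 = 0

0


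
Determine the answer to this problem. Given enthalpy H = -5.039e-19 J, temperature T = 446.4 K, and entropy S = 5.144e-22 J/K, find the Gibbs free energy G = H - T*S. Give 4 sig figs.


Step 1: T*S = 446.4 * 5.144e-22 = 2.296e-19 J
Step 2: G = H - T*S = -5.039e-19 - 2.296e-19
Step 3: G = -7.335e-19 J

-7.335e-19


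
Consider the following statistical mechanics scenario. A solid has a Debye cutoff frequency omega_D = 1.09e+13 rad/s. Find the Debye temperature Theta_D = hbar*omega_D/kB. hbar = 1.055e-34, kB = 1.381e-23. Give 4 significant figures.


Step 1: hbar*omega_D = 1.055e-34 * 1.09e+13 = 1.15e-21 J
Step 2: Theta_D = 1.15e-21 / 1.381e-23
Step 3: Theta_D = 83.27 K

83.27


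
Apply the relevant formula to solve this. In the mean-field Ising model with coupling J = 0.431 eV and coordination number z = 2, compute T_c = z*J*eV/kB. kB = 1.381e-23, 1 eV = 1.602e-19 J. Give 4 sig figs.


Step 1: z*J = 2*0.431 = 0.862 eV
Step 2: Convert to Joules: 0.862*1.602e-19 = 1.381e-19 J
Step 3: T_c = 1.381e-19 / 1.381e-23 = 9999 K

9999


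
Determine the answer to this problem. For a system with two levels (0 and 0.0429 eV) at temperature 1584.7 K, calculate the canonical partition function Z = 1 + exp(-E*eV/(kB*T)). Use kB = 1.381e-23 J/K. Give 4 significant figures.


Step 1: Compute beta*E = E*eV/(kB*T) = 0.0429*1.602e-19/(1.381e-23*1584.7) = 0.314
Step 2: exp(-beta*E) = exp(-0.314) = 0.7305
Step 3: Z = 1 + 0.7305 = 1.73

1.73


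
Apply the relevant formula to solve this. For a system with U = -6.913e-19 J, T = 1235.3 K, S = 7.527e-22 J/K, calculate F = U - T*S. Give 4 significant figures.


Step 1: T*S = 1235.3 * 7.527e-22 = 9.298e-19 J
Step 2: F = U - T*S = -6.913e-19 - 9.298e-19
Step 3: F = -1.621e-18 J

-1.621e-18


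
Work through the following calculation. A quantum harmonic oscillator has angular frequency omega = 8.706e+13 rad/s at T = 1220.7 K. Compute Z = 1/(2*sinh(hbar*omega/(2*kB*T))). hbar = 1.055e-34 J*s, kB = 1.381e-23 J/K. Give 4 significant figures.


Step 1: Compute x = hbar*omega/(kB*T) = 1.055e-34*8.706e+13/(1.381e-23*1220.7) = 0.5448
Step 2: x/2 = 0.2724
Step 3: sinh(x/2) = 0.2758
Step 4: Z = 1/(2*0.2758) = 1.813

1.813


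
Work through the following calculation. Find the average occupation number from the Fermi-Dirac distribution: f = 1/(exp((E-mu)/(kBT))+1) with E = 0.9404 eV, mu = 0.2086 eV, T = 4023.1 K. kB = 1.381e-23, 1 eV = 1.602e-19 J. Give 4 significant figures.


Step 1: (E - mu) = 0.9404 - 0.2086 = 0.7318 eV
Step 2: Convert: (E-mu)*eV = 1.172e-19 J
Step 3: x = (E-mu)*eV/(kB*T) = 2.11
Step 4: f = 1/(exp(2.11)+1) = 0.1081

0.1081


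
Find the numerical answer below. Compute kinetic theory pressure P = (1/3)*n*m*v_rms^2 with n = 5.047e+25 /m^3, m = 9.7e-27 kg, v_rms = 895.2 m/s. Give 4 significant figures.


Step 1: v_rms^2 = 895.2^2 = 8.014e+05
Step 2: n*m = 5.047e+25*9.7e-27 = 0.4896
Step 3: P = (1/3)*0.4896*8.014e+05 = 1.308e+05 Pa

1.308e+05


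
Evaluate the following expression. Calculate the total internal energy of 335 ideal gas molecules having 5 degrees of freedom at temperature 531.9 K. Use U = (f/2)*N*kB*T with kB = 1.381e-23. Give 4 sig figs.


Step 1: f/2 = 5/2 = 2.5
Step 2: N*kB*T = 335*1.381e-23*531.9 = 2.461e-18
Step 3: U = 2.5 * 2.461e-18 = 6.152e-18 J

6.152e-18


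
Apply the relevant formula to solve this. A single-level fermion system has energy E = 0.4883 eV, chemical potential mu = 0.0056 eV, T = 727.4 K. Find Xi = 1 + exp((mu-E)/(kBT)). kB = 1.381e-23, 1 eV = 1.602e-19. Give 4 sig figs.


Step 1: (mu - E) = 0.0056 - 0.4883 = -0.4827 eV
Step 2: x = (mu-E)*eV/(kB*T) = -0.4827*1.602e-19/(1.381e-23*727.4) = -7.698
Step 3: exp(x) = 0.0004538
Step 4: Xi = 1 + 0.0004538 = 1

1


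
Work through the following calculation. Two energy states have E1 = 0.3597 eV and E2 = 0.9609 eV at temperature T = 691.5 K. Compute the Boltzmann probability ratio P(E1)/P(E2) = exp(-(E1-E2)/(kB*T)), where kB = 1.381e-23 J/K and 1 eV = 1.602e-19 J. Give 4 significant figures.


Step 1: Compute energy difference dE = E1 - E2 = 0.3597 - 0.9609 = -0.6012 eV
Step 2: Convert to Joules: dE_J = -0.6012 * 1.602e-19 = -9.631e-20 J
Step 3: Compute exponent = -dE_J / (kB * T) = -(-9.631e-20) / (1.381e-23 * 691.5) = 10.09
Step 4: P(E1)/P(E2) = exp(10.09) = 2.399e+04

2.399e+04


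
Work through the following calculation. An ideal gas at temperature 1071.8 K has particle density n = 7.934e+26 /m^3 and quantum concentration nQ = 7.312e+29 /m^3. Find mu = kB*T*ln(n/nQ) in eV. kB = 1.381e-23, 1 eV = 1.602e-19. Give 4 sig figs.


Step 1: n/nQ = 7.934e+26/7.312e+29 = 0.001085
Step 2: ln(n/nQ) = -6.826
Step 3: mu = kB*T*ln(n/nQ) = 1.48e-20*-6.826 = -1.01e-19 J
Step 4: Convert to eV: -1.01e-19/1.602e-19 = -0.6307 eV

-0.6307


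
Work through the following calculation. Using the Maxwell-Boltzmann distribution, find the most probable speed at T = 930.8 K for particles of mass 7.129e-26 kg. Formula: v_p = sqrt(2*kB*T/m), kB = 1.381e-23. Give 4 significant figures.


Step 1: Numerator = 2*kB*T = 2*1.381e-23*930.8 = 2.571e-20
Step 2: Ratio = 2.571e-20 / 7.129e-26 = 3.606e+05
Step 3: v_p = sqrt(3.606e+05) = 600.5 m/s

600.5


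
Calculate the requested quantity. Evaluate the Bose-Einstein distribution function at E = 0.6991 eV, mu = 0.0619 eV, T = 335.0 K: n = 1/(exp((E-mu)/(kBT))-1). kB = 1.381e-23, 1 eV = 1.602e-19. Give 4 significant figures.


Step 1: (E - mu) = 0.6372 eV
Step 2: x = (E-mu)*eV/(kB*T) = 0.6372*1.602e-19/(1.381e-23*335.0) = 22.06
Step 3: exp(x) = 3.825e+09
Step 4: n = 1/(exp(x)-1) = 2.614e-10

2.614e-10


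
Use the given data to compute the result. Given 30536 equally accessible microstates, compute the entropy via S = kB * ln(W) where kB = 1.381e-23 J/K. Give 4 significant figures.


Step 1: ln(W) = ln(30536) = 10.33
Step 2: S = kB * ln(W) = 1.381e-23 * 10.33
Step 3: S = 1.426e-22 J/K

1.426e-22


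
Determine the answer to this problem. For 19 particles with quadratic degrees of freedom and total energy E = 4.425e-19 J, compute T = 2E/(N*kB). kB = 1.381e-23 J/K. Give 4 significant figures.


Step 1: Numerator = 2*E = 2*4.425e-19 = 8.85e-19 J
Step 2: Denominator = N*kB = 19*1.381e-23 = 2.624e-22
Step 3: T = 8.85e-19 / 2.624e-22 = 3373 K

3373


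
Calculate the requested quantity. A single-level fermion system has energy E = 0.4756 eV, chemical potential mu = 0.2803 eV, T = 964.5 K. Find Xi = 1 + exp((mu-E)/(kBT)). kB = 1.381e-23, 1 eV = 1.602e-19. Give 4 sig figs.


Step 1: (mu - E) = 0.2803 - 0.4756 = -0.1953 eV
Step 2: x = (mu-E)*eV/(kB*T) = -0.1953*1.602e-19/(1.381e-23*964.5) = -2.349
Step 3: exp(x) = 0.09547
Step 4: Xi = 1 + 0.09547 = 1.095

1.095


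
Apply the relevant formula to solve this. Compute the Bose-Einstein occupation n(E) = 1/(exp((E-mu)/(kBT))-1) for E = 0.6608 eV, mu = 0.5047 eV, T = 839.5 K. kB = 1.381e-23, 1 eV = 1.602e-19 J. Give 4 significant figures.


Step 1: (E - mu) = 0.1561 eV
Step 2: x = (E-mu)*eV/(kB*T) = 0.1561*1.602e-19/(1.381e-23*839.5) = 2.157
Step 3: exp(x) = 8.645
Step 4: n = 1/(exp(x)-1) = 0.1308

0.1308


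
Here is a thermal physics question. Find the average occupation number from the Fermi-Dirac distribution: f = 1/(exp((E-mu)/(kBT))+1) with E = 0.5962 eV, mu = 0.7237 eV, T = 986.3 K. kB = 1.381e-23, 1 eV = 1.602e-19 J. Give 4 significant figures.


Step 1: (E - mu) = 0.5962 - 0.7237 = -0.1275 eV
Step 2: Convert: (E-mu)*eV = -2.043e-20 J
Step 3: x = (E-mu)*eV/(kB*T) = -1.5
Step 4: f = 1/(exp(-1.5)+1) = 0.8175

0.8175


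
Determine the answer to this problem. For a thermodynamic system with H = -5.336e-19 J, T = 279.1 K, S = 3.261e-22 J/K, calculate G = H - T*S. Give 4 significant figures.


Step 1: T*S = 279.1 * 3.261e-22 = 9.101e-20 J
Step 2: G = H - T*S = -5.336e-19 - 9.101e-20
Step 3: G = -6.246e-19 J

-6.246e-19


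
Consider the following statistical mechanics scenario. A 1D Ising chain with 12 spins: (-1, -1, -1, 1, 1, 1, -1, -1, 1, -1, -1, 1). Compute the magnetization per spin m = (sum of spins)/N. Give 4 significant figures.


Step 1: Count up spins (+1): 5, down spins (-1): 7
Step 2: Total magnetization M = 5 - 7 = -2
Step 3: m = M/N = -2/12 = -0.1667

-0.1667


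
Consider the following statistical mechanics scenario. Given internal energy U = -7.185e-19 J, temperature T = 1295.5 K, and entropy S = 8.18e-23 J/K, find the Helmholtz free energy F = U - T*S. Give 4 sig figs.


Step 1: T*S = 1295.5 * 8.18e-23 = 1.06e-19 J
Step 2: F = U - T*S = -7.185e-19 - 1.06e-19
Step 3: F = -8.245e-19 J

-8.245e-19


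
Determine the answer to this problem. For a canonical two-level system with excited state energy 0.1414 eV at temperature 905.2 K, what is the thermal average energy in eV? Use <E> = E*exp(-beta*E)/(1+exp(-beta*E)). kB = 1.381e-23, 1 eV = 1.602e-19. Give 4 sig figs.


Step 1: beta*E = 0.1414*1.602e-19/(1.381e-23*905.2) = 1.812
Step 2: exp(-beta*E) = 0.1633
Step 3: <E> = 0.1414*0.1633/(1+0.1633) = 0.01985 eV

0.01985


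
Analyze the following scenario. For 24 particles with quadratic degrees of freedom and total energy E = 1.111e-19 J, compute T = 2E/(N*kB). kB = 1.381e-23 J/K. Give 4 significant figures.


Step 1: Numerator = 2*E = 2*1.111e-19 = 2.222e-19 J
Step 2: Denominator = N*kB = 24*1.381e-23 = 3.314e-22
Step 3: T = 2.222e-19 / 3.314e-22 = 670.4 K

670.4


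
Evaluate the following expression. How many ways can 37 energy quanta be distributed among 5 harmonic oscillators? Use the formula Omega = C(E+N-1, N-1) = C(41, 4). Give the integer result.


Step 1: Use binomial coefficient C(41, 4)
Step 2: Numerator = 41! / 37!
Step 3: Denominator = 4!
Step 4: Omega = 101270

101270


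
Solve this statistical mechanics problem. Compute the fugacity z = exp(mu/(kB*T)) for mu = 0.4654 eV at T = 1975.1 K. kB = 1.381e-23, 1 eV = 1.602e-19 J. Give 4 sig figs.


Step 1: Convert mu to Joules: 0.4654*1.602e-19 = 7.456e-20 J
Step 2: kB*T = 1.381e-23*1975.1 = 2.728e-20 J
Step 3: mu/(kB*T) = 2.733
Step 4: z = exp(2.733) = 15.39

15.39


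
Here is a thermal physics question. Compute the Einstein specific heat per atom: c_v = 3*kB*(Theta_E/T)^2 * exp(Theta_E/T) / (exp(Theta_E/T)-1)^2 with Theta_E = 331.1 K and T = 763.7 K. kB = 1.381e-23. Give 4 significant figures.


Step 1: x = Theta_E/T = 331.1/763.7 = 0.4335
Step 2: x^2 = 0.188
Step 3: exp(x) = 1.543
Step 4: c_v = 3*1.381e-23*0.188*1.543/(1.543-1)^2 = 4.079e-23

4.079e-23


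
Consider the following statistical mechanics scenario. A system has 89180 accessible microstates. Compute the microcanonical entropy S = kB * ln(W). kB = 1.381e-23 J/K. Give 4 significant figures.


Step 1: ln(W) = ln(89180) = 11.4
Step 2: S = kB * ln(W) = 1.381e-23 * 11.4
Step 3: S = 1.574e-22 J/K

1.574e-22


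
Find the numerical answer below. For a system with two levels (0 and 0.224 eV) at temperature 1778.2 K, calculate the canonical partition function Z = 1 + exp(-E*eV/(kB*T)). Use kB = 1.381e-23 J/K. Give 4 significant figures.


Step 1: Compute beta*E = E*eV/(kB*T) = 0.224*1.602e-19/(1.381e-23*1778.2) = 1.461
Step 2: exp(-beta*E) = exp(-1.461) = 0.2319
Step 3: Z = 1 + 0.2319 = 1.232

1.232


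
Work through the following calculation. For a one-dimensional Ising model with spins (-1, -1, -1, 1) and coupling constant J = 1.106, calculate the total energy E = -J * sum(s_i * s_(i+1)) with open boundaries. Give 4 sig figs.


Step 1: Nearest-neighbor products: 1, 1, -1
Step 2: Sum of products = 1
Step 3: E = -1.106 * 1 = -1.106

-1.106


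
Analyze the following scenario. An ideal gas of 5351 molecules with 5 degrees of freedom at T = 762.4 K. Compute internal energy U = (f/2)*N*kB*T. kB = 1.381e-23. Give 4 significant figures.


Step 1: f/2 = 5/2 = 2.5
Step 2: N*kB*T = 5351*1.381e-23*762.4 = 5.634e-17
Step 3: U = 2.5 * 5.634e-17 = 1.408e-16 J

1.408e-16


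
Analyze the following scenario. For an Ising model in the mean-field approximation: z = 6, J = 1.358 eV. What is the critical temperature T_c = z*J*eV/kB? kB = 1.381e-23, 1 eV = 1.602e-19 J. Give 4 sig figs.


Step 1: z*J = 6*1.358 = 8.148 eV
Step 2: Convert to Joules: 8.148*1.602e-19 = 1.305e-18 J
Step 3: T_c = 1.305e-18 / 1.381e-23 = 9.452e+04 K

9.452e+04


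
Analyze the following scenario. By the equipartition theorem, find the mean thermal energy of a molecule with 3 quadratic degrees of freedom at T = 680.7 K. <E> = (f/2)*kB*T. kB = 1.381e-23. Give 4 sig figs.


Step 1: f/2 = 3/2 = 1.5
Step 2: kB*T = 1.381e-23 * 680.7 = 9.4e-21
Step 3: <E> = 1.5 * 9.4e-21 = 1.41e-20 J

1.41e-20


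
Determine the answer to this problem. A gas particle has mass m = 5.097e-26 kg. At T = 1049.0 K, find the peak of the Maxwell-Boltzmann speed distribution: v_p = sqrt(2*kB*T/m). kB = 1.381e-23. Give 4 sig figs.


Step 1: Numerator = 2*kB*T = 2*1.381e-23*1049.0 = 2.897e-20
Step 2: Ratio = 2.897e-20 / 5.097e-26 = 5.684e+05
Step 3: v_p = sqrt(5.684e+05) = 753.9 m/s

753.9


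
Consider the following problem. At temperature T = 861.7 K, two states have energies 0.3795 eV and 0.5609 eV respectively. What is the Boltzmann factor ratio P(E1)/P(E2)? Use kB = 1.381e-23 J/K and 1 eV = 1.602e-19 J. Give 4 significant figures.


Step 1: Compute energy difference dE = E1 - E2 = 0.3795 - 0.5609 = -0.1814 eV
Step 2: Convert to Joules: dE_J = -0.1814 * 1.602e-19 = -2.906e-20 J
Step 3: Compute exponent = -dE_J / (kB * T) = -(-2.906e-20) / (1.381e-23 * 861.7) = 2.442
Step 4: P(E1)/P(E2) = exp(2.442) = 11.5

11.5


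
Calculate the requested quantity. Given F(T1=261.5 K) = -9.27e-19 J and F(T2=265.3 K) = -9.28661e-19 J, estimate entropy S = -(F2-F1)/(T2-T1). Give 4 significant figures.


Step 1: dF = F2 - F1 = -9.28661e-19 - (-9.27e-19) = -1.661e-21 J
Step 2: dT = T2 - T1 = 265.3 - 261.5 = 3.8 K
Step 3: S = -dF/dT = -(-1.661e-21)/3.8 = 4.371e-22 J/K

4.371e-22


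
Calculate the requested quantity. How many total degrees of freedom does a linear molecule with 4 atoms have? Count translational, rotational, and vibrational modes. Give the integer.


Step 1: Translational DOF = 3
Step 2: Rotational DOF (linear) = 2
Step 3: Vibrational DOF = 3*4 - 5 = 7
Step 4: Total = 3 + 2 + 7 = 12

12


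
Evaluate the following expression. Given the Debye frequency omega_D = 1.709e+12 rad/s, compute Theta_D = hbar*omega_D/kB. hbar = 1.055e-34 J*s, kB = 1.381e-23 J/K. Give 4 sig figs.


Step 1: hbar*omega_D = 1.055e-34 * 1.709e+12 = 1.803e-22 J
Step 2: Theta_D = 1.803e-22 / 1.381e-23
Step 3: Theta_D = 13.06 K

13.06


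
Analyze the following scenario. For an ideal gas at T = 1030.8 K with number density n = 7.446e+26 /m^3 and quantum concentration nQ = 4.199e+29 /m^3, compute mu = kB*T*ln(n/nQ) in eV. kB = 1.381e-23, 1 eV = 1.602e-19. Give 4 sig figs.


Step 1: n/nQ = 7.446e+26/4.199e+29 = 0.001773
Step 2: ln(n/nQ) = -6.335
Step 3: mu = kB*T*ln(n/nQ) = 1.424e-20*-6.335 = -9.018e-20 J
Step 4: Convert to eV: -9.018e-20/1.602e-19 = -0.5629 eV

-0.5629


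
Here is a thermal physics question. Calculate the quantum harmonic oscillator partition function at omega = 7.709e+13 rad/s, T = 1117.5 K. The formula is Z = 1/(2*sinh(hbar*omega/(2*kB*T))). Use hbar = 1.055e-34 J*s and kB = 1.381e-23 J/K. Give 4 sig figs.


Step 1: Compute x = hbar*omega/(kB*T) = 1.055e-34*7.709e+13/(1.381e-23*1117.5) = 0.527
Step 2: x/2 = 0.2635
Step 3: sinh(x/2) = 0.2666
Step 4: Z = 1/(2*0.2666) = 1.876

1.876


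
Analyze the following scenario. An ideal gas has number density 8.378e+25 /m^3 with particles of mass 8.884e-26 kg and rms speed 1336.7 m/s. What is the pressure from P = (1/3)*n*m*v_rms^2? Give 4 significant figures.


Step 1: v_rms^2 = 1336.7^2 = 1.787e+06
Step 2: n*m = 8.378e+25*8.884e-26 = 7.443
Step 3: P = (1/3)*7.443*1.787e+06 = 4.433e+06 Pa

4.433e+06


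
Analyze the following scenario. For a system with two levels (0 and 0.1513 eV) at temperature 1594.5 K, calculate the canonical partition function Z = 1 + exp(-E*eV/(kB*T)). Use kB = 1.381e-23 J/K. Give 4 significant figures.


Step 1: Compute beta*E = E*eV/(kB*T) = 0.1513*1.602e-19/(1.381e-23*1594.5) = 1.101
Step 2: exp(-beta*E) = exp(-1.101) = 0.3326
Step 3: Z = 1 + 0.3326 = 1.333

1.333


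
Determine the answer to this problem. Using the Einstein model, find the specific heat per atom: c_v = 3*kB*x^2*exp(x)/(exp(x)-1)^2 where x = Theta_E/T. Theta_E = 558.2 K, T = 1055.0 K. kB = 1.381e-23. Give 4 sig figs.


Step 1: x = Theta_E/T = 558.2/1055.0 = 0.5291
Step 2: x^2 = 0.2799
Step 3: exp(x) = 1.697
Step 4: c_v = 3*1.381e-23*0.2799*1.697/(1.697-1)^2 = 4.048e-23

4.048e-23


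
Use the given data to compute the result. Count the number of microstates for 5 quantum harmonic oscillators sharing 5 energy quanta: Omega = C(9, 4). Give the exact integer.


Step 1: Use binomial coefficient C(9, 4)
Step 2: Numerator = 9! / 5!
Step 3: Denominator = 4!
Step 4: Omega = 126

126


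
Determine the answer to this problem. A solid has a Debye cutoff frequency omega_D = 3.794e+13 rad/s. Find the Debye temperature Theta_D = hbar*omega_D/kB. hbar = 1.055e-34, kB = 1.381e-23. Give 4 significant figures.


Step 1: hbar*omega_D = 1.055e-34 * 3.794e+13 = 4.003e-21 J
Step 2: Theta_D = 4.003e-21 / 1.381e-23
Step 3: Theta_D = 289.8 K

289.8


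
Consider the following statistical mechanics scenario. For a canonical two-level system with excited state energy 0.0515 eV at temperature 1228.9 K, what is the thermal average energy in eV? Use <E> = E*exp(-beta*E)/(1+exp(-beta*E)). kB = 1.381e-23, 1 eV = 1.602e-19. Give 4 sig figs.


Step 1: beta*E = 0.0515*1.602e-19/(1.381e-23*1228.9) = 0.4861
Step 2: exp(-beta*E) = 0.615
Step 3: <E> = 0.0515*0.615/(1+0.615) = 0.01961 eV

0.01961


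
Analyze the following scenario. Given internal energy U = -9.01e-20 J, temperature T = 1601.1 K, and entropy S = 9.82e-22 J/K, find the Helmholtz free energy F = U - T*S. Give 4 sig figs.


Step 1: T*S = 1601.1 * 9.82e-22 = 1.572e-18 J
Step 2: F = U - T*S = -9.01e-20 - 1.572e-18
Step 3: F = -1.662e-18 J

-1.662e-18


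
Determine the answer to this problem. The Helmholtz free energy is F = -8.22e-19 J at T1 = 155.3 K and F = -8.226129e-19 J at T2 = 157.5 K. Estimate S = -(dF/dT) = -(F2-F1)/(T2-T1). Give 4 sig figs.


Step 1: dF = F2 - F1 = -8.226129e-19 - (-8.22e-19) = -6.129e-22 J
Step 2: dT = T2 - T1 = 157.5 - 155.3 = 2.2 K
Step 3: S = -dF/dT = -(-6.129e-22)/2.2 = 2.786e-22 J/K

2.786e-22


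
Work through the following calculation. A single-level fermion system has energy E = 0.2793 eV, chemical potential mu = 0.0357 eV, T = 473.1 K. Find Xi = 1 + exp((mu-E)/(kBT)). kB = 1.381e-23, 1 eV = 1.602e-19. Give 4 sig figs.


Step 1: (mu - E) = 0.0357 - 0.2793 = -0.2436 eV
Step 2: x = (mu-E)*eV/(kB*T) = -0.2436*1.602e-19/(1.381e-23*473.1) = -5.973
Step 3: exp(x) = 0.002547
Step 4: Xi = 1 + 0.002547 = 1.003

1.003


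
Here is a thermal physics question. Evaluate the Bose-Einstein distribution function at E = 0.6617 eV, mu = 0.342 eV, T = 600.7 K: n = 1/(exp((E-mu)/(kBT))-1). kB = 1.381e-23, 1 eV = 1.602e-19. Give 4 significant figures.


Step 1: (E - mu) = 0.3197 eV
Step 2: x = (E-mu)*eV/(kB*T) = 0.3197*1.602e-19/(1.381e-23*600.7) = 6.174
Step 3: exp(x) = 480
Step 4: n = 1/(exp(x)-1) = 0.002088

0.002088


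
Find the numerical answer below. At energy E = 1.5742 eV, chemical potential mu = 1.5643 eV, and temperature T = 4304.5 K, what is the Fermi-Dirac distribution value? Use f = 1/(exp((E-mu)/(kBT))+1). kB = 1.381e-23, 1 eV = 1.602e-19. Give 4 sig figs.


Step 1: (E - mu) = 1.5742 - 1.5643 = 0.0099 eV
Step 2: Convert: (E-mu)*eV = 1.586e-21 J
Step 3: x = (E-mu)*eV/(kB*T) = 0.02668
Step 4: f = 1/(exp(0.02668)+1) = 0.4933

0.4933


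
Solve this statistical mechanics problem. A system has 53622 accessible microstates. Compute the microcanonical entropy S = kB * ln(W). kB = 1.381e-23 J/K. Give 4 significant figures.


Step 1: ln(W) = ln(53622) = 10.89
Step 2: S = kB * ln(W) = 1.381e-23 * 10.89
Step 3: S = 1.504e-22 J/K

1.504e-22
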